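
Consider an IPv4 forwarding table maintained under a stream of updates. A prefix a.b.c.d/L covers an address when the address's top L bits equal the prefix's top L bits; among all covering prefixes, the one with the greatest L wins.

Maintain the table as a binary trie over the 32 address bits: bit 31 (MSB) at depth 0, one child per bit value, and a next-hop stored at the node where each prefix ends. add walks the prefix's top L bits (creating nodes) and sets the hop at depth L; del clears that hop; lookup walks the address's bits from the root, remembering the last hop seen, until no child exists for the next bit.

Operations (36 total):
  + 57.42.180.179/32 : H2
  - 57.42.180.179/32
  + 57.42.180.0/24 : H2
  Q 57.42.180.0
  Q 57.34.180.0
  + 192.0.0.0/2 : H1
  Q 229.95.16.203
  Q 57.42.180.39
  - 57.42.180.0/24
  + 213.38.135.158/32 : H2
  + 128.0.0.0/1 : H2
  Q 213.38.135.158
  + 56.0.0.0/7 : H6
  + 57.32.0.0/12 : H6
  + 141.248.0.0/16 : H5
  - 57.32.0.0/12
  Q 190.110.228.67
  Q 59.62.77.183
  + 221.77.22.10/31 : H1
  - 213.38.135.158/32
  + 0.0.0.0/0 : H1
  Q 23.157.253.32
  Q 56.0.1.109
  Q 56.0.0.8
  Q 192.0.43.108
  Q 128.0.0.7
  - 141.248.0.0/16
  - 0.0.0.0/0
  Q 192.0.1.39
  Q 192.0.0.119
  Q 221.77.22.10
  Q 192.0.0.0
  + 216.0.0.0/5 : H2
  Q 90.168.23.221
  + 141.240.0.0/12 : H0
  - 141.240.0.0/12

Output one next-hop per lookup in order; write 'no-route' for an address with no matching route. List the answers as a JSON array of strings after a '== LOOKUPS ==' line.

Trace:
  + 57.42.180.179/32 (H2) depth=32
  del 57.42.180.179/32 (clear depth 32)
  + 57.42.180.0/24 (H2) depth=24
  Q 57.42.180.0: descend 001110010010101010110100 ; hops seen [H2] ; pick H2
  Q 57.34.180.0: descend 001110010010 ; hops seen [∅] ; pick no-route
  + 192.0.0.0/2 (H1) depth=2
  Q 229.95.16.203: descend 11 ; hops seen [H1] ; pick H1
  Q 57.42.180.39: descend 001110010010101010110100 ; hops seen [H2] ; pick H2
  del 57.42.180.0/24 (clear depth 24)
  + 213.38.135.158/32 (H2) depth=32
  + 128.0.0.0/1 (H2) depth=1
  Q 213.38.135.158: descend 11010101001001101000011110011110 ; hops seen [H2,H1,H2] ; pick H2
  + 56.0.0.0/7 (H6) depth=7
  + 57.32.0.0/12 (H6) depth=12
  + 141.248.0.0/16 (H5) depth=16
  del 57.32.0.0/12 (clear depth 12)
  Q 190.110.228.67: descend 10 ; hops seen [H2] ; pick H2
  Q 59.62.77.183: descend 001110 ; hops seen [∅] ; pick no-route
  + 221.77.22.10/31 (H1) depth=31
  del 213.38.135.158/32 (clear depth 32)
  + 0.0.0.0/0 (H1) depth=0
  Q 23.157.253.32: descend 00 ; hops seen [H1] ; pick H1
  Q 56.0.1.109: descend 0011100 ; hops seen [H1,H6] ; pick H6
  Q 56.0.0.8: descend 0011100 ; hops seen [H1,H6] ; pick H6
  Q 192.0.43.108: descend 110 ; hops seen [H1,H2,H1] ; pick H1
  Q 128.0.0.7: descend 1000 ; hops seen [H1,H2] ; pick H2
  del 141.248.0.0/16 (clear depth 16)
  del 0.0.0.0/0 (clear depth 0)
  Q 192.0.1.39: descend 110 ; hops seen [H2,H1] ; pick H1
  Q 192.0.0.119: descend 110 ; hops seen [H2,H1] ; pick H1
  Q 221.77.22.10: descend 1101110101001101000101100000101 ; hops seen [H2,H1,H1] ; pick H1
  Q 192.0.0.0: descend 110 ; hops seen [H2,H1] ; pick H1
  + 216.0.0.0/5 (H2) depth=5
  Q 90.168.23.221: descend 0 ; hops seen [∅] ; pick no-route
  + 141.240.0.0/12 (H0) depth=12
  del 141.240.0.0/12 (clear depth 12)

== LOOKUPS ==
["H2","no-route","H1","H2","H2","H2","no-route","H1","H6","H6","H1","H2","H1","H1","H1","H1","no-route"]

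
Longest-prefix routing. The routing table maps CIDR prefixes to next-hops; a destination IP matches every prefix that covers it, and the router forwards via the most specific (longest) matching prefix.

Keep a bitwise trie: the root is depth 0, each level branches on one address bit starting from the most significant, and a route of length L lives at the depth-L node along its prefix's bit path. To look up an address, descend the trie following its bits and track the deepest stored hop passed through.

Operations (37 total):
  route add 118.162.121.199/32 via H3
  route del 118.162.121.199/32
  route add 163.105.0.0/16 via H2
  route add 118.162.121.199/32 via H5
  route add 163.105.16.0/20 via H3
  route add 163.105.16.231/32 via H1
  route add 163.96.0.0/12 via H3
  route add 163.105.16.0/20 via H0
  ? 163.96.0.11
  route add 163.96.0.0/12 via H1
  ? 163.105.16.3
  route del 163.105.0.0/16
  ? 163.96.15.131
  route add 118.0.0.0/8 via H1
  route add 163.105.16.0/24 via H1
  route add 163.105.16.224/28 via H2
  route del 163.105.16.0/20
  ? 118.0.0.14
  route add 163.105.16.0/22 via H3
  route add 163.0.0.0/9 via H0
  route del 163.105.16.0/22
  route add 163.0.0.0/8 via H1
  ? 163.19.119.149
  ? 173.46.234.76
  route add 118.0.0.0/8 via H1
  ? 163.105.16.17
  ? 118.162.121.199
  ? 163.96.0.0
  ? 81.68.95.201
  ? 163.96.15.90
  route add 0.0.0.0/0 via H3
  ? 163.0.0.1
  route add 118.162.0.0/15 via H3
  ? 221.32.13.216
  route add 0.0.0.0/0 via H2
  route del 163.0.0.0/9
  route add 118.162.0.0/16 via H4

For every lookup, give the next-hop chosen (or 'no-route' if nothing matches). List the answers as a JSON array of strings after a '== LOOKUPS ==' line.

Trace:
  + 118.162.121.199/32 (H3) depth=32
  del 118.162.121.199/32 (clear depth 32)
  + 163.105.0.0/16 (H2) depth=16
  + 118.162.121.199/32 (H5) depth=32
  + 163.105.16.0/20 (H3) depth=20
  + 163.105.16.231/32 (H1) depth=32
  + 163.96.0.0/12 (H3) depth=12
  + 163.105.16.0/20 (H0) depth=20
  Q 163.96.0.11: descend 101000110110 ; hops seen [H3] ; pick H3
  + 163.96.0.0/12 (H1) depth=12
  Q 163.105.16.3: descend 101000110110100100010000 ; hops seen [H1,H2,H0] ; pick H0
  del 163.105.0.0/16 (clear depth 16)
  Q 163.96.15.131: descend 101000110110 ; hops seen [H1] ; pick H1
  + 118.0.0.0/8 (H1) depth=8
  + 163.105.16.0/24 (H1) depth=24
  + 163.105.16.224/28 (H2) depth=28
  del 163.105.16.0/20 (clear depth 20)
  Q 118.0.0.14: descend 01110110 ; hops seen [H1] ; pick H1
  + 163.105.16.0/22 (H3) depth=22
  + 163.0.0.0/9 (H0) depth=9
  del 163.105.16.0/22 (clear depth 22)
  + 163.0.0.0/8 (H1) depth=8
  Q 163.19.119.149: descend 101000110 ; hops seen [H1,H0] ; pick H0
  Q 173.46.234.76: descend 1010 ; hops seen [∅] ; pick no-route
  + 118.0.0.0/8 (H1) depth=8
  Q 163.105.16.17: descend 101000110110100100010000 ; hops seen [H1,H0,H1,H1] ; pick H1
  Q 118.162.121.199: descend 01110110101000100111100111000111 ; hops seen [H1,H5] ; pick H5
  Q 163.96.0.0: descend 101000110110 ; hops seen [H1,H0,H1] ; pick H1
  Q 81.68.95.201: descend 01 ; hops seen [∅] ; pick no-route
  Q 163.96.15.90: descend 101000110110 ; hops seen [H1,H0,H1] ; pick H1
  + 0.0.0.0/0 (H3) depth=0
  Q 163.0.0.1: descend 101000110 ; hops seen [H3,H1,H0] ; pick H0
  + 118.162.0.0/15 (H3) depth=15
  Q 221.32.13.216: descend 1 ; hops seen [H3] ; pick H3
  + 0.0.0.0/0 (H2) depth=0
  del 163.0.0.0/9 (clear depth 9)
  + 118.162.0.0/16 (H4) depth=16

== LOOKUPS ==
["H3","H0","H1","H1","H0","no-route","H1","H5","H1","no-route","H1","H0","H3"]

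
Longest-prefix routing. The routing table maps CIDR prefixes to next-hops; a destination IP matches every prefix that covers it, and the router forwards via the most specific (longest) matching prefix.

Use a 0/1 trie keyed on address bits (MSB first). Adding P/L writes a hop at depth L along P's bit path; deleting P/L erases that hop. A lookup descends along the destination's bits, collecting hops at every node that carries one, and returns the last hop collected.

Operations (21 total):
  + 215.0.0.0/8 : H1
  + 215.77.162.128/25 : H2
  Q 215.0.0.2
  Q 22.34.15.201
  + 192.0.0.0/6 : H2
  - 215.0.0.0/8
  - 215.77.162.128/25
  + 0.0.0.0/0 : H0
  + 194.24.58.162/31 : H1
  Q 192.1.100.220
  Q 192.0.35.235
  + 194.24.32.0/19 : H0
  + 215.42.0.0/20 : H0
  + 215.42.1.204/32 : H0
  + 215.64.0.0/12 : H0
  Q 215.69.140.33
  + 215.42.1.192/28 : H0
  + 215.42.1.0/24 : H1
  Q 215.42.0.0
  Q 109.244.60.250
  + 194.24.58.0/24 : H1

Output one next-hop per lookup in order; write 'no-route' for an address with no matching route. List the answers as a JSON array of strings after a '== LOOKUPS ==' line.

Process each operation:
  + 215.0.0.0/8 (H1) depth=8
  + 215.77.162.128/25 (H2) depth=25
  Q 215.0.0.2: descend 110101110 ; hops seen [H1] ; pick H1
  Q 22.34.15.201: descend ε ; hops seen [∅] ; pick no-route
  + 192.0.0.0/6 (H2) depth=6
  del 215.0.0.0/8 (clear depth 8)
  del 215.77.162.128/25 (clear depth 25)
  + 0.0.0.0/0 (H0) depth=0
  + 194.24.58.162/31 (H1) depth=31
  Q 192.1.100.220: descend 110000 ; hops seen [H0,H2] ; pick H2
  Q 192.0.35.235: descend 110000 ; hops seen [H0,H2] ; pick H2
  + 194.24.32.0/19 (H0) depth=19
  + 215.42.0.0/20 (H0) depth=20
  + 215.42.1.204/32 (H0) depth=32
  + 215.64.0.0/12 (H0) depth=12
  Q 215.69.140.33: descend 110101110100 ; hops seen [H0,H0] ; pick H0
  + 215.42.1.192/28 (H0) depth=28
  + 215.42.1.0/24 (H1) depth=24
  Q 215.42.0.0: descend 11010111001010100000000 ; hops seen [H0,H0] ; pick H0
  Q 109.244.60.250: descend ε ; hops seen [H0] ; pick H0
  + 194.24.58.0/24 (H1) depth=24

== LOOKUPS ==
["H1","no-route","H2","H2","H0","H0","H0"]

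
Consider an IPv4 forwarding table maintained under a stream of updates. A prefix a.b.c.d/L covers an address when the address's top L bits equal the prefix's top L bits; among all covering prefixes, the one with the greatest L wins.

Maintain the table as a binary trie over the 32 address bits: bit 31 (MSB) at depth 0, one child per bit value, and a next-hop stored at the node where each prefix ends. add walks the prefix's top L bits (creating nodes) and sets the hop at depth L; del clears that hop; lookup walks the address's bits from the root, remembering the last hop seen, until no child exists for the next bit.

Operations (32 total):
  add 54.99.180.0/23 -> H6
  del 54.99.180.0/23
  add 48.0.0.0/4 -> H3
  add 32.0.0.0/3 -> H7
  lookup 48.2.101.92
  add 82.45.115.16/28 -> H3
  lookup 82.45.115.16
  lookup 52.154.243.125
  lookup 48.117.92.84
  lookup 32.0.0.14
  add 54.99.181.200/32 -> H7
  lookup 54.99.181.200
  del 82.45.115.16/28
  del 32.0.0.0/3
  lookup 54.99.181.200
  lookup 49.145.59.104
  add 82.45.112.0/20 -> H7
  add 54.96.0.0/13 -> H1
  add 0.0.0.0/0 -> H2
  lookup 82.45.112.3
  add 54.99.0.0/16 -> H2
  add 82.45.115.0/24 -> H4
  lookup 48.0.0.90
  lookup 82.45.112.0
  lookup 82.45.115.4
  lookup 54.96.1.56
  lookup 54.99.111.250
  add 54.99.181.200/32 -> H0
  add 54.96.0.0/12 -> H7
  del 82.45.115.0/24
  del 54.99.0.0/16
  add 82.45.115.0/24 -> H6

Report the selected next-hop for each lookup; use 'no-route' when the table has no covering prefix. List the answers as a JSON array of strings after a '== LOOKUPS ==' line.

Process each operation:
  + 54.99.180.0/23 (H6) depth=23
  del 54.99.180.0/23 (clear depth 23)
  + 48.0.0.0/4 (H3) depth=4
  + 32.0.0.0/3 (H7) depth=3
  Q 48.2.101.92: descend 00110 ; hops seen [H7,H3] ; pick H3
  + 82.45.115.16/28 (H3) depth=28
  Q 82.45.115.16: descend 0101001000101101011100110001 ; hops seen [H3] ; pick H3
  Q 52.154.243.125: descend 001101 ; hops seen [H7,H3] ; pick H3
  Q 48.117.92.84: descend 00110 ; hops seen [H7,H3] ; pick H3
  Q 32.0.0.14: descend 001 ; hops seen [H7] ; pick H7
  + 54.99.181.200/32 (H7) depth=32
  Q 54.99.181.200: descend 00110110011000111011010111001000 ; hops seen [H7,H3,H7] ; pick H7
  del 82.45.115.16/28 (clear depth 28)
  del 32.0.0.0/3 (clear depth 3)
  Q 54.99.181.200: descend 00110110011000111011010111001000 ; hops seen [H3,H7] ; pick H7
  Q 49.145.59.104: descend 00110 ; hops seen [H3] ; pick H3
  + 82.45.112.0/20 (H7) depth=20
  + 54.96.0.0/13 (H1) depth=13
  + 0.0.0.0/0 (H2) depth=0
  Q 82.45.112.3: descend 0101001000101101011100 ; hops seen [H2,H7] ; pick H7
  + 54.99.0.0/16 (H2) depth=16
  + 82.45.115.0/24 (H4) depth=24
  Q 48.0.0.90: descend 00110 ; hops seen [H2,H3] ; pick H3
  Q 82.45.112.0: descend 0101001000101101011100 ; hops seen [H2,H7] ; pick H7
  Q 82.45.115.4: descend 010100100010110101110011000 ; hops seen [H2,H7,H4] ; pick H4
  Q 54.96.1.56: descend 00110110011000 ; hops seen [H2,H3,H1] ; pick H1
  Q 54.99.111.250: descend 0011011001100011 ; hops seen [H2,H3,H1,H2] ; pick H2
  + 54.99.181.200/32 (H0) depth=32
  + 54.96.0.0/12 (H7) depth=12
  del 82.45.115.0/24 (clear depth 24)
  del 54.99.0.0/16 (clear depth 16)
  + 82.45.115.0/24 (H6) depth=24

== LOOKUPS ==
["H3","H3","H3","H3","H7","H7","H7","H3","H7","H3","H7","H4","H1","H2"]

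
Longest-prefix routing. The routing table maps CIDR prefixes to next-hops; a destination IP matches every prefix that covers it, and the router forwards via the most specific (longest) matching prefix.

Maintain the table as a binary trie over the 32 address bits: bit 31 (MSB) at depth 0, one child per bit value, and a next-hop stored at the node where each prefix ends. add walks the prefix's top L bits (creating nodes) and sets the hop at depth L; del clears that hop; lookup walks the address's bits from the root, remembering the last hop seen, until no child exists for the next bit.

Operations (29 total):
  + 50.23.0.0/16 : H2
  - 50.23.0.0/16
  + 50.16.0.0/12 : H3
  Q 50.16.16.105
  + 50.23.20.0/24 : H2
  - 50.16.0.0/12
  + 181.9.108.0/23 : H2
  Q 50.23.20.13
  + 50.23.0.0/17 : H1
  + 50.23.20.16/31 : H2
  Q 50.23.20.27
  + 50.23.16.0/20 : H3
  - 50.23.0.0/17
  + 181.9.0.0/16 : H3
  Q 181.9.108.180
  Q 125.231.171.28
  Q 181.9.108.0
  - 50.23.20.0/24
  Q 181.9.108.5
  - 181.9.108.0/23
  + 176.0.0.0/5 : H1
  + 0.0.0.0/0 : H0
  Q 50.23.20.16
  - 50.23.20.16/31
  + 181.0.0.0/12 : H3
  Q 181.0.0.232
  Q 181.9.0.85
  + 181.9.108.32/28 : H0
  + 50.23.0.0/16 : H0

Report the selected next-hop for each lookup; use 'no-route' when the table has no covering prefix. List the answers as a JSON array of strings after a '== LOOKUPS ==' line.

Process each operation:
  + 50.23.0.0/16 (H2) depth=16
  del 50.23.0.0/16 (clear depth 16)
  + 50.16.0.0/12 (H3) depth=12
  lookup 50.16.16.105: bits 0011001000010 walk d0:-→d1:-→d2:-→d3:-→d4:-→d5:-→d6:-→d7:-→d8:-→d9:-→d10:-→d11:-→d12:H3→d13:- -> H3
  + 50.23.20.0/24 (H2) depth=24
  del 50.16.0.0/12 (clear depth 12)
  + 181.9.108.0/23 (H2) depth=23
  lookup 50.23.20.13: bits 001100100001011100010100 walk d0:-→d1:-→d2:-→d3:-→d4:-→d5:-→d6:-→d7:-→d8:-→d9:-→d10:-→d11:-→d12:-→d13:-→d14:-→d15:-→d16:-→d17:-→d18:-→d19:-→d20:-→d21:-→d22:-→d23:-→d24:H2 -> H2
  + 50.23.0.0/17 (H1) depth=17
  + 50.23.20.16/31 (H2) depth=31
  lookup 50.23.20.27: bits 0011001000010111000101000001 walk d0:-→d1:-→d2:-→d3:-→d4:-→d5:-→d6:-→d7:-→d8:-→d9:-→d10:-→d11:-→d12:-→d13:-→d14:-→d15:-→d16:-→d17:H1→d18:-→d19:-→d20:-→d21:-→d22:-→d23:-→d24:H2→d25:-→d26:-→d27:-→d28:- -> H2
  + 50.23.16.0/20 (H3) depth=20
  del 50.23.0.0/17 (clear depth 17)
  + 181.9.0.0/16 (H3) depth=16
  lookup 181.9.108.180: bits 10110101000010010110110 walk d0:-→d1:-→d2:-→d3:-→d4:-→d5:-→d6:-→d7:-→d8:-→d9:-→d10:-→d11:-→d12:-→d13:-→d14:-→d15:-→d16:H3→d17:-→d18:-→d19:-→d20:-→d21:-→d22:-→d23:H2 -> H2
  lookup 125.231.171.28: bits 0 walk d0:-→d1:- -> no-route
  lookup 181.9.108.0: bits 10110101000010010110110 walk d0:-→d1:-→d2:-→d3:-→d4:-→d5:-→d6:-→d7:-→d8:-→d9:-→d10:-→d11:-→d12:-→d13:-→d14:-→d15:-→d16:H3→d17:-→d18:-→d19:-→d20:-→d21:-→d22:-→d23:H2 -> H2
  del 50.23.20.0/24 (clear depth 24)
  lookup 181.9.108.5: bits 10110101000010010110110 walk d0:-→d1:-→d2:-→d3:-→d4:-→d5:-→d6:-→d7:-→d8:-→d9:-→d10:-→d11:-→d12:-→d13:-→d14:-→d15:-→d16:H3→d17:-→d18:-→d19:-→d20:-→d21:-→d22:-→d23:H2 -> H2
  del 181.9.108.0/23 (clear depth 23)
  + 176.0.0.0/5 (H1) depth=5
  + 0.0.0.0/0 (H0) depth=0
  lookup 50.23.20.16: bits 0011001000010111000101000001000 walk d0:H0→d1:-→d2:-→d3:-→d4:-→d5:-→d6:-→d7:-→d8:-→d9:-→d10:-→d11:-→d12:-→d13:-→d14:-→d15:-→d16:-→d17:-→d18:-→d19:-→d20:H3→d21:-→d22:-→d23:-→d24:-→d25:-→d26:-→d27:-→d28:-→d29:-→d30:-→d31:H2 -> H2
  del 50.23.20.16/31 (clear depth 31)
  + 181.0.0.0/12 (H3) depth=12
  lookup 181.0.0.232: bits 101101010000 walk d0:H0→d1:-→d2:-→d3:-→d4:-→d5:H1→d6:-→d7:-→d8:-→d9:-→d10:-→d11:-→d12:H3 -> H3
  lookup 181.9.0.85: bits 10110101000010010 walk d0:H0→d1:-→d2:-→d3:-→d4:-→d5:H1→d6:-→d7:-→d8:-→d9:-→d10:-→d11:-→d12:H3→d13:-→d14:-→d15:-→d16:H3→d17:- -> H3
  + 181.9.108.32/28 (H0) depth=28
  + 50.23.0.0/16 (H0) depth=16

== LOOKUPS ==
["H3","H2","H2","H2","no-route","H2","H2","H2","H3","H3"]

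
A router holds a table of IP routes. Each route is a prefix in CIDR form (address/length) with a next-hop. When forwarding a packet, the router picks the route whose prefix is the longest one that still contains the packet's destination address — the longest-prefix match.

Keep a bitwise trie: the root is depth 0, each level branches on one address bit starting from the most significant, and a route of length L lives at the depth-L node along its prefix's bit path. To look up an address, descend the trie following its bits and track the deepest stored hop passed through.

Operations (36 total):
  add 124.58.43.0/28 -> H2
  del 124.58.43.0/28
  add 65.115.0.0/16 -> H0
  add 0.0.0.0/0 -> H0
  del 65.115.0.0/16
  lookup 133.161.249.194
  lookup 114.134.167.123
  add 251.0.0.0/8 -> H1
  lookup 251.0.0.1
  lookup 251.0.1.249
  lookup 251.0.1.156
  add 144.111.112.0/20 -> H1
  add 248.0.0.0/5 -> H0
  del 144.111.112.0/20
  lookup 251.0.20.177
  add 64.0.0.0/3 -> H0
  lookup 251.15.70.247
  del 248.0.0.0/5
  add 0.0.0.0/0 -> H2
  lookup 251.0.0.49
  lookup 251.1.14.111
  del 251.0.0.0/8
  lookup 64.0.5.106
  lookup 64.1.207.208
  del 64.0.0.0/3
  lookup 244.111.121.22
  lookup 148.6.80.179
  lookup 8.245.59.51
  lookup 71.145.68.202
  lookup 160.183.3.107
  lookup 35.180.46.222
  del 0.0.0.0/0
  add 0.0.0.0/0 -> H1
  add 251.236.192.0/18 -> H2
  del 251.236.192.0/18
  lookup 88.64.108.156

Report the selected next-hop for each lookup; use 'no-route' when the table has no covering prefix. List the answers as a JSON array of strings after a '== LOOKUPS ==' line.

Apply in order:
  + 124.58.43.0/28 (H2) depth=28
  - 124.58.43.0/28 clear@28
  + 65.115.0.0/16 (H0) depth=16
  + 0.0.0.0/0 (H0) depth=0
  - 65.115.0.0/16 clear@16
  lookup 133.161.249.194: bits ε walk d0:H0 -> H0
  lookup 114.134.167.123: bits 0111 walk d0:H0→d1:-→d2:-→d3:-→d4:- -> H0
  + 251.0.0.0/8 (H1) depth=8
  lookup 251.0.0.1: bits 11111011 walk d0:H0→d1:-→d2:-→d3:-→d4:-→d5:-→d6:-→d7:-→d8:H1 -> H1
  lookup 251.0.1.249: bits 11111011 walk d0:H0→d1:-→d2:-→d3:-→d4:-→d5:-→d6:-→d7:-→d8:H1 -> H1
  lookup 251.0.1.156: bits 11111011 walk d0:H0→d1:-→d2:-→d3:-→d4:-→d5:-→d6:-→d7:-→d8:H1 -> H1
  + 144.111.112.0/20 (H1) depth=20
  + 248.0.0.0/5 (H0) depth=5
  - 144.111.112.0/20 clear@20
  lookup 251.0.20.177: bits 11111011 walk d0:H0→d1:-→d2:-→d3:-→d4:-→d5:H0→d6:-→d7:-→d8:H1 -> H1
  + 64.0.0.0/3 (H0) depth=3
  lookup 251.15.70.247: bits 11111011 walk d0:H0→d1:-→d2:-→d3:-→d4:-→d5:H0→d6:-→d7:-→d8:H1 -> H1
  - 248.0.0.0/5 clear@5
  + 0.0.0.0/0 (H2) depth=0
  lookup 251.0.0.49: bits 11111011 walk d0:H2→d1:-→d2:-→d3:-→d4:-→d5:-→d6:-→d7:-→d8:H1 -> H1
  lookup 251.1.14.111: bits 11111011 walk d0:H2→d1:-→d2:-→d3:-→d4:-→d5:-→d6:-→d7:-→d8:H1 -> H1
  - 251.0.0.0/8 clear@8
  lookup 64.0.5.106: bits 0100000 walk d0:H2→d1:-→d2:-→d3:H0→d4:-→d5:-→d6:-→d7:- -> H0
  lookup 64.1.207.208: bits 0100000 walk d0:H2→d1:-→d2:-→d3:H0→d4:-→d5:-→d6:-→d7:- -> H0
  - 64.0.0.0/3 clear@3
  lookup 244.111.121.22: bits 1111 walk d0:H2→d1:-→d2:-→d3:-→d4:- -> H2
  lookup 148.6.80.179: bits 10010 walk d0:H2→d1:-→d2:-→d3:-→d4:-→d5:- -> H2
  lookup 8.245.59.51: bits 0 walk d0:H2→d1:- -> H2
  lookup 71.145.68.202: bits 01000 walk d0:H2→d1:-→d2:-→d3:-→d4:-→d5:- -> H2
  lookup 160.183.3.107: bits 10 walk d0:H2→d1:-→d2:- -> H2
  lookup 35.180.46.222: bits 0 walk d0:H2→d1:- -> H2
  - 0.0.0.0/0 clear@0
  + 0.0.0.0/0 (H1) depth=0
  + 251.236.192.0/18 (H2) depth=18
  - 251.236.192.0/18 clear@18
  lookup 88.64.108.156: bits 010 walk d0:H1→d1:-→d2:-→d3:- -> H1

== LOOKUPS ==
["H0","H0","H1","H1","H1","H1","H1","H1","H1","H0","H0","H2","H2","H2","H2","H2","H2","H1"]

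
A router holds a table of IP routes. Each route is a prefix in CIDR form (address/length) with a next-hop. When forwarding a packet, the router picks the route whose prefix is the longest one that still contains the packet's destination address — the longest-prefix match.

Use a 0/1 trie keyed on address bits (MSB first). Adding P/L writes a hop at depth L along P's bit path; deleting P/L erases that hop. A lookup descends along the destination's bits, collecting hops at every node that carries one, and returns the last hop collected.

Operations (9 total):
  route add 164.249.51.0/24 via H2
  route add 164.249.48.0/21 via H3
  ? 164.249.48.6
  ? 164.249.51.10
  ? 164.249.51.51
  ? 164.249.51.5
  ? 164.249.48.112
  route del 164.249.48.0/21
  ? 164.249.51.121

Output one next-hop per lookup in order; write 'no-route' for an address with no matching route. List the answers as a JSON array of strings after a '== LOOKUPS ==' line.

Apply in order:
  + 164.249.51.0/24 (H2) depth=24
  + 164.249.48.0/21 (H3) depth=21
  lookup 164.249.48.6: bits 1010010011111001001100 walk d0:-→d1:-→d2:-→d3:-→d4:-→d5:-→d6:-→d7:-→d8:-→d9:-→d10:-→d11:-→d12:-→d13:-→d14:-→d15:-→d16:-→d17:-→d18:-→d19:-→d20:-→d21:H3→d22:- -> H3
  lookup 164.249.51.10: bits 101001001111100100110011 walk d0:-→d1:-→d2:-→d3:-→d4:-→d5:-→d6:-→d7:-→d8:-→d9:-→d10:-→d11:-→d12:-→d13:-→d14:-→d15:-→d16:-→d17:-→d18:-→d19:-→d20:-→d21:H3→d22:-→d23:-→d24:H2 -> H2
  lookup 164.249.51.51: bits 101001001111100100110011 walk d0:-→d1:-→d2:-→d3:-→d4:-→d5:-→d6:-→d7:-→d8:-→d9:-→d10:-→d11:-→d12:-→d13:-→d14:-→d15:-→d16:-→d17:-→d18:-→d19:-→d20:-→d21:H3→d22:-→d23:-→d24:H2 -> H2
  lookup 164.249.51.5: bits 101001001111100100110011 walk d0:-→d1:-→d2:-→d3:-→d4:-→d5:-→d6:-→d7:-→d8:-→d9:-→d10:-→d11:-→d12:-→d13:-→d14:-→d15:-→d16:-→d17:-→d18:-→d19:-→d20:-→d21:H3→d22:-→d23:-→d24:H2 -> H2
  lookup 164.249.48.112: bits 1010010011111001001100 walk d0:-→d1:-→d2:-→d3:-→d4:-→d5:-→d6:-→d7:-→d8:-→d9:-→d10:-→d11:-→d12:-→d13:-→d14:-→d15:-→d16:-→d17:-→d18:-→d19:-→d20:-→d21:H3→d22:- -> H3
  del 164.249.48.0/21 (clear depth 21)
  lookup 164.249.51.121: bits 101001001111100100110011 walk d0:-→d1:-→d2:-→d3:-→d4:-→d5:-→d6:-→d7:-→d8:-→d9:-→d10:-→d11:-→d12:-→d13:-→d14:-→d15:-→d16:-→d17:-→d18:-→d19:-→d20:-→d21:-→d22:-→d23:-→d24:H2 -> H2

== LOOKUPS ==
["H3","H2","H2","H2","H3","H2"]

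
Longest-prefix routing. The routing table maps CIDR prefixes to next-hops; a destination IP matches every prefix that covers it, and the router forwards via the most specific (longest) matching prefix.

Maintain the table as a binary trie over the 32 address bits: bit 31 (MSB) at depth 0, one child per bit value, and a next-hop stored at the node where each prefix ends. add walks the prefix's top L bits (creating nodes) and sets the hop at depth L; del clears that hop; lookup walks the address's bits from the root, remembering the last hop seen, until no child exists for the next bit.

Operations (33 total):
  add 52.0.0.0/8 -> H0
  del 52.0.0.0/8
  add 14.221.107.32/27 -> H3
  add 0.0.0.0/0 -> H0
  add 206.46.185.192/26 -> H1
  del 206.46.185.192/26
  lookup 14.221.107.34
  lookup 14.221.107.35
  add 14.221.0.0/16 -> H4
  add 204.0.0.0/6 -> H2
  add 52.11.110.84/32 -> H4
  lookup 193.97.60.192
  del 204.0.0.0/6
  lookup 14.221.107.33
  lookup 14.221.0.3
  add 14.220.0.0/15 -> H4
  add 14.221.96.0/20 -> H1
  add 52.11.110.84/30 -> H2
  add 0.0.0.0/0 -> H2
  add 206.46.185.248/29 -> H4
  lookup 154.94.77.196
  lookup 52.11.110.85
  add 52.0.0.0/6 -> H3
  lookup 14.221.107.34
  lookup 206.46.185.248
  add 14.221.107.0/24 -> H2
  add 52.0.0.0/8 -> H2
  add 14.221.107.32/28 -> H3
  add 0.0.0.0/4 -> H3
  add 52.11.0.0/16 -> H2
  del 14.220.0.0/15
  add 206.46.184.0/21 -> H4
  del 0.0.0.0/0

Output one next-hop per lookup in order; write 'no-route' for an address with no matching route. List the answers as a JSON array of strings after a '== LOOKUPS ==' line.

Trace:
  + 52.0.0.0/8 (H0) depth=8
  del 52.0.0.0/8 (clear depth 8)
  + 14.221.107.32/27 (H3) depth=27
  + 0.0.0.0/0 (H0) depth=0
  + 206.46.185.192/26 (H1) depth=26
  del 206.46.185.192/26 (clear depth 26)
  Q 14.221.107.34: descend 000011101101110101101011001 ; hops seen [H0,H3] ; pick H3
  Q 14.221.107.35: descend 000011101101110101101011001 ; hops seen [H0,H3] ; pick H3
  + 14.221.0.0/16 (H4) depth=16
  + 204.0.0.0/6 (H2) depth=6
  + 52.11.110.84/32 (H4) depth=32
  Q 193.97.60.192: descend 1100 ; hops seen [H0] ; pick H0
  del 204.0.0.0/6 (clear depth 6)
  Q 14.221.107.33: descend 000011101101110101101011001 ; hops seen [H0,H4,H3] ; pick H3
  Q 14.221.0.3: descend 00001110110111010 ; hops seen [H0,H4] ; pick H4
  + 14.220.0.0/15 (H4) depth=15
  + 14.221.96.0/20 (H1) depth=20
  + 52.11.110.84/30 (H2) depth=30
  + 0.0.0.0/0 (H2) depth=0
  + 206.46.185.248/29 (H4) depth=29
  Q 154.94.77.196: descend 1 ; hops seen [H2] ; pick H2
  Q 52.11.110.85: descend 0011010000001011011011100101010 ; hops seen [H2,H2] ; pick H2
  + 52.0.0.0/6 (H3) depth=6
  Q 14.221.107.34: descend 000011101101110101101011001 ; hops seen [H2,H4,H4,H1,H3] ; pick H3
  Q 206.46.185.248: descend 11001110001011101011100111111 ; hops seen [H2,H4] ; pick H4
  + 14.221.107.0/24 (H2) depth=24
  + 52.0.0.0/8 (H2) depth=8
  + 14.221.107.32/28 (H3) depth=28
  + 0.0.0.0/4 (H3) depth=4
  + 52.11.0.0/16 (H2) depth=16
  del 14.220.0.0/15 (clear depth 15)
  + 206.46.184.0/21 (H4) depth=21
  del 0.0.0.0/0 (clear depth 0)

== LOOKUPS ==
["H3","H3","H0","H3","H4","H2","H2","H3","H4"]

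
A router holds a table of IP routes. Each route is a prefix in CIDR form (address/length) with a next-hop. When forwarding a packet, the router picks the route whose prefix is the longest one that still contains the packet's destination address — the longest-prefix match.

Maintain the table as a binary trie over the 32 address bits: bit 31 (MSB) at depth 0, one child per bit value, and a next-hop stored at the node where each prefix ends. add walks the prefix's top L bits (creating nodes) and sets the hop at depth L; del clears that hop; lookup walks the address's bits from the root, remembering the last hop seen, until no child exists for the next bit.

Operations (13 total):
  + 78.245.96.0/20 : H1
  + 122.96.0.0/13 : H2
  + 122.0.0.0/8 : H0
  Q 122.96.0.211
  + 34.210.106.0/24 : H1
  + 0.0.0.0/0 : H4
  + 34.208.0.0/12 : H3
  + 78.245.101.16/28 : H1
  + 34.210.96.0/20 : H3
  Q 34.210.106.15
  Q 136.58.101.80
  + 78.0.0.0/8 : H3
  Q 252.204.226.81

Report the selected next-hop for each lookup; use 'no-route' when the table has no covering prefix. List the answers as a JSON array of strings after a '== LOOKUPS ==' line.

Trace:
  add 78.245.96.0/20 -> H1 at depth 20
  add 122.96.0.0/13 -> H2 at depth 13
  add 122.0.0.0/8 -> H0 at depth 8
  ? 122.96.0.211  path d0:-→d1:-→d2:-→d3:-→d4:-→d5:-→d6:-→d7:-→d8:H0→d9:-→d10:-→d11:-→d12:-→d13:H2  best=H2
  add 34.210.106.0/24 -> H1 at depth 24
  add 0.0.0.0/0 -> H4 at depth 0
  add 34.208.0.0/12 -> H3 at depth 12
  add 78.245.101.16/28 -> H1 at depth 28
  add 34.210.96.0/20 -> H3 at depth 20
  ? 34.210.106.15  path d0:H4→d1:-→d2:-→d3:-→d4:-→d5:-→d6:-→d7:-→d8:-→d9:-→d10:-→d11:-→d12:H3→d13:-→d14:-→d15:-→d16:-→d17:-→d18:-→d19:-→d20:H3→d21:-→d22:-→d23:-→d24:H1  best=H1
  ? 136.58.101.80  path d0:H4  best=H4
  add 78.0.0.0/8 -> H3 at depth 8
  ? 252.204.226.81  path d0:H4  best=H4

== LOOKUPS ==
["H2","H1","H4","H4"]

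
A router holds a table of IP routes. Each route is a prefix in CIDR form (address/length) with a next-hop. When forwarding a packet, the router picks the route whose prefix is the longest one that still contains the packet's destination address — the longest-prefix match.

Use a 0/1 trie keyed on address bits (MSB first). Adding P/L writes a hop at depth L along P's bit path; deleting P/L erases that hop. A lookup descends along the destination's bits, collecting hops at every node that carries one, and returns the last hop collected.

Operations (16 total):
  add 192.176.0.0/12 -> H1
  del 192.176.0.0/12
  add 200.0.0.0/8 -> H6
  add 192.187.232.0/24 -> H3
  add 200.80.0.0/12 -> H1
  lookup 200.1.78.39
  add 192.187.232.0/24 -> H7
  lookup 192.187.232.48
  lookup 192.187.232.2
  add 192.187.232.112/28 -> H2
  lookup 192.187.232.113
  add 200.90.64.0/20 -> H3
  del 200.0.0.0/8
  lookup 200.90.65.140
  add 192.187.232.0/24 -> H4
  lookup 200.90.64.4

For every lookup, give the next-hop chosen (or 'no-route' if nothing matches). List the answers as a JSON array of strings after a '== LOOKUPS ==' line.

Trace:
  add 192.176.0.0/12 -> H1 at depth 12
  del 192.176.0.0/12 (clear depth 12)
  add 200.0.0.0/8 -> H6 at depth 8
  add 192.187.232.0/24 -> H3 at depth 24
  add 200.80.0.0/12 -> H1 at depth 12
  Q 200.1.78.39: descend 110010000 ; hops seen [H6] ; pick H6
  add 192.187.232.0/24 -> H7 at depth 24
  Q 192.187.232.48: descend 110000001011101111101000 ; hops seen [H7] ; pick H7
  Q 192.187.232.2: descend 110000001011101111101000 ; hops seen [H7] ; pick H7
  add 192.187.232.112/28 -> H2 at depth 28
  Q 192.187.232.113: descend 1100000010111011111010000111 ; hops seen [H7,H2] ; pick H2
  add 200.90.64.0/20 -> H3 at depth 20
  del 200.0.0.0/8 (clear depth 8)
  Q 200.90.65.140: descend 11001000010110100100 ; hops seen [H1,H3] ; pick H3
  add 192.187.232.0/24 -> H4 at depth 24
  Q 200.90.64.4: descend 11001000010110100100 ; hops seen [H1,H3] ; pick H3

== LOOKUPS ==
["H6","H7","H7","H2","H3","H3"]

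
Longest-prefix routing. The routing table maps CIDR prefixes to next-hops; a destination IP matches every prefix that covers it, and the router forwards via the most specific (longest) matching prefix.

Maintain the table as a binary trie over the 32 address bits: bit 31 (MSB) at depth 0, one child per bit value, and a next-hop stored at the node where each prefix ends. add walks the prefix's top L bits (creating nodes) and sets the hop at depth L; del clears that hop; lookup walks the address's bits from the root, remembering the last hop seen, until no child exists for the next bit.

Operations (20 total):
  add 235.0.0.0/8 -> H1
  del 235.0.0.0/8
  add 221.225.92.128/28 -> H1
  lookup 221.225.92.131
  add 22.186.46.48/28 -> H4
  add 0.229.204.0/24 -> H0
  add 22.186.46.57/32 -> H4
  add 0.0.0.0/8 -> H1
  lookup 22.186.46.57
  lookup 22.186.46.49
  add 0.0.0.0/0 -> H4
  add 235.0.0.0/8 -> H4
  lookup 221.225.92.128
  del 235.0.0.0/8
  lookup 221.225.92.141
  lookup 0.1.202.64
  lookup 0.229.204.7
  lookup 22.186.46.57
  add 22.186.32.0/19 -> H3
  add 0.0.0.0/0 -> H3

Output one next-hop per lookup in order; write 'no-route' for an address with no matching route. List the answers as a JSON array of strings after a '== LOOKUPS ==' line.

Apply in order:
  + 235.0.0.0/8 (H1) depth=8
  - 235.0.0.0/8 clear@8
  + 221.225.92.128/28 (H1) depth=28
  ? 221.225.92.131  path d0:-→d1:-→d2:-→d3:-→d4:-→d5:-→d6:-→d7:-→d8:-→d9:-→d10:-→d11:-→d12:-→d13:-→d14:-→d15:-→d16:-→d17:-→d18:-→d19:-→d20:-→d21:-→d22:-→d23:-→d24:-→d25:-→d26:-→d27:-→d28:H1  best=H1
  + 22.186.46.48/28 (H4) depth=28
  + 0.229.204.0/24 (H0) depth=24
  + 22.186.46.57/32 (H4) depth=32
  + 0.0.0.0/8 (H1) depth=8
  ? 22.186.46.57  path d0:-→d1:-→d2:-→d3:-→d4:-→d5:-→d6:-→d7:-→d8:-→d9:-→d10:-→d11:-→d12:-→d13:-→d14:-→d15:-→d16:-→d17:-→d18:-→d19:-→d20:-→d21:-→d22:-→d23:-→d24:-→d25:-→d26:-→d27:-→d28:H4→d29:-→d30:-→d31:-→d32:H4  best=H4
  ? 22.186.46.49  path d0:-→d1:-→d2:-→d3:-→d4:-→d5:-→d6:-→d7:-→d8:-→d9:-→d10:-→d11:-→d12:-→d13:-→d14:-→d15:-→d16:-→d17:-→d18:-→d19:-→d20:-→d21:-→d22:-→d23:-→d24:-→d25:-→d26:-→d27:-→d28:H4  best=H4
  + 0.0.0.0/0 (H4) depth=0
  + 235.0.0.0/8 (H4) depth=8
  ? 221.225.92.128  path d0:H4→d1:-→d2:-→d3:-→d4:-→d5:-→d6:-→d7:-→d8:-→d9:-→d10:-→d11:-→d12:-→d13:-→d14:-→d15:-→d16:-→d17:-→d18:-→d19:-→d20:-→d21:-→d22:-→d23:-→d24:-→d25:-→d26:-→d27:-→d28:H1  best=H1
  - 235.0.0.0/8 clear@8
  ? 221.225.92.141  path d0:H4→d1:-→d2:-→d3:-→d4:-→d5:-→d6:-→d7:-→d8:-→d9:-→d10:-→d11:-→d12:-→d13:-→d14:-→d15:-→d16:-→d17:-→d18:-→d19:-→d20:-→d21:-→d22:-→d23:-→d24:-→d25:-→d26:-→d27:-→d28:H1  best=H1
  ? 0.1.202.64  path d0:H4→d1:-→d2:-→d3:-→d4:-→d5:-→d6:-→d7:-→d8:H1  best=H1
  ? 0.229.204.7  path d0:H4→d1:-→d2:-→d3:-→d4:-→d5:-→d6:-→d7:-→d8:H1→d9:-→d10:-→d11:-→d12:-→d13:-→d14:-→d15:-→d16:-→d17:-→d18:-→d19:-→d20:-→d21:-→d22:-→d23:-→d24:H0  best=H0
  ? 22.186.46.57  path d0:H4→d1:-→d2:-→d3:-→d4:-→d5:-→d6:-→d7:-→d8:-→d9:-→d10:-→d11:-→d12:-→d13:-→d14:-→d15:-→d16:-→d17:-→d18:-→d19:-→d20:-→d21:-→d22:-→d23:-→d24:-→d25:-→d26:-→d27:-→d28:H4→d29:-→d30:-→d31:-→d32:H4  best=H4
  + 22.186.32.0/19 (H3) depth=19
  + 0.0.0.0/0 (H3) depth=0

== LOOKUPS ==
["H1","H4","H4","H1","H1","H1","H0","H4"]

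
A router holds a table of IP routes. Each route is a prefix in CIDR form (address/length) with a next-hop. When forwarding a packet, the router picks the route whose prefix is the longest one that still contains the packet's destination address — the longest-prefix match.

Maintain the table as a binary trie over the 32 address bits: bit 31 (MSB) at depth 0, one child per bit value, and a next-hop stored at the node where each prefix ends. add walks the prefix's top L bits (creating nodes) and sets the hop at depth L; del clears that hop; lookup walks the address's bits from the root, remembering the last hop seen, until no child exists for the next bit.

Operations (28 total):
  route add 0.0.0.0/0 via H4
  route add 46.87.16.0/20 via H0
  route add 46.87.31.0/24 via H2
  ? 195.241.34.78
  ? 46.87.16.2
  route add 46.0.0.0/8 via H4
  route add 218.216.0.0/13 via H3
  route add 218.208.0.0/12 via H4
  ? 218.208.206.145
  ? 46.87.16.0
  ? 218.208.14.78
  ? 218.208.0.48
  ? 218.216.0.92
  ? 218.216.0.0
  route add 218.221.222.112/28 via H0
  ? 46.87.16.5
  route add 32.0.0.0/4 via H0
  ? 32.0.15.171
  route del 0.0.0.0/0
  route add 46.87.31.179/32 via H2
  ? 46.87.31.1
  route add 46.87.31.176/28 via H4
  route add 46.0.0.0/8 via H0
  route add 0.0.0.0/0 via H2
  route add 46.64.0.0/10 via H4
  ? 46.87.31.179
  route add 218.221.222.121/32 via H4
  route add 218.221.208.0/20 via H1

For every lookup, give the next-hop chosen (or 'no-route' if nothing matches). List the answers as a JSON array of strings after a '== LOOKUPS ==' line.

Apply in order:
  + 0.0.0.0/0 (H4) depth=0
  + 46.87.16.0/20 (H0) depth=20
  + 46.87.31.0/24 (H2) depth=24
  ? 195.241.34.78  path d0:H4  best=H4
  ? 46.87.16.2  path d0:H4→d1:-→d2:-→d3:-→d4:-→d5:-→d6:-→d7:-→d8:-→d9:-→d10:-→d11:-→d12:-→d13:-→d14:-→d15:-→d16:-→d17:-→d18:-→d19:-→d20:H0  best=H0
  + 46.0.0.0/8 (H4) depth=8
  + 218.216.0.0/13 (H3) depth=13
  + 218.208.0.0/12 (H4) depth=12
  ? 218.208.206.145  path d0:H4→d1:-→d2:-→d3:-→d4:-→d5:-→d6:-→d7:-→d8:-→d9:-→d10:-→d11:-→d12:H4  best=H4
  ? 46.87.16.0  path d0:H4→d1:-→d2:-→d3:-→d4:-→d5:-→d6:-→d7:-→d8:H4→d9:-→d10:-→d11:-→d12:-→d13:-→d14:-→d15:-→d16:-→d17:-→d18:-→d19:-→d20:H0  best=H0
  ? 218.208.14.78  path d0:H4→d1:-→d2:-→d3:-→d4:-→d5:-→d6:-→d7:-→d8:-→d9:-→d10:-→d11:-→d12:H4  best=H4
  ? 218.208.0.48  path d0:H4→d1:-→d2:-→d3:-→d4:-→d5:-→d6:-→d7:-→d8:-→d9:-→d10:-→d11:-→d12:H4  best=H4
  ? 218.216.0.92  path d0:H4→d1:-→d2:-→d3:-→d4:-→d5:-→d6:-→d7:-→d8:-→d9:-→d10:-→d11:-→d12:H4→d13:H3  best=H3
  ? 218.216.0.0  path d0:H4→d1:-→d2:-→d3:-→d4:-→d5:-→d6:-→d7:-→d8:-→d9:-→d10:-→d11:-→d12:H4→d13:H3  best=H3
  + 218.221.222.112/28 (H0) depth=28
  ? 46.87.16.5  path d0:H4→d1:-→d2:-→d3:-→d4:-→d5:-→d6:-→d7:-→d8:H4→d9:-→d10:-→d11:-→d12:-→d13:-→d14:-→d15:-→d16:-→d17:-→d18:-→d19:-→d20:H0  best=H0
  + 32.0.0.0/4 (H0) depth=4
  ? 32.0.15.171  path d0:H4→d1:-→d2:-→d3:-→d4:H0  best=H0
  del 0.0.0.0/0 (clear depth 0)
  + 46.87.31.179/32 (H2) depth=32
  ? 46.87.31.1  path d0:-→d1:-→d2:-→d3:-→d4:H0→d5:-→d6:-→d7:-→d8:H4→d9:-→d10:-→d11:-→d12:-→d13:-→d14:-→d15:-→d16:-→d17:-→d18:-→d19:-→d20:H0→d21:-→d22:-→d23:-→d24:H2  best=H2
  + 46.87.31.176/28 (H4) depth=28
  + 46.0.0.0/8 (H0) depth=8
  + 0.0.0.0/0 (H2) depth=0
  + 46.64.0.0/10 (H4) depth=10
  ? 46.87.31.179  path d0:H2→d1:-→d2:-→d3:-→d4:H0→d5:-→d6:-→d7:-→d8:H0→d9:-→d10:H4→d11:-→d12:-→d13:-→d14:-→d15:-→d16:-→d17:-→d18:-→d19:-→d20:H0→d21:-→d22:-→d23:-→d24:H2→d25:-→d26:-→d27:-→d28:H4→d29:-→d30:-→d31:-→d32:H2  best=H2
  + 218.221.222.121/32 (H4) depth=32
  + 218.221.208.0/20 (H1) depth=20

== LOOKUPS ==
["H4","H0","H4","H0","H4","H4","H3","H3","H0","H0","H2","H2"]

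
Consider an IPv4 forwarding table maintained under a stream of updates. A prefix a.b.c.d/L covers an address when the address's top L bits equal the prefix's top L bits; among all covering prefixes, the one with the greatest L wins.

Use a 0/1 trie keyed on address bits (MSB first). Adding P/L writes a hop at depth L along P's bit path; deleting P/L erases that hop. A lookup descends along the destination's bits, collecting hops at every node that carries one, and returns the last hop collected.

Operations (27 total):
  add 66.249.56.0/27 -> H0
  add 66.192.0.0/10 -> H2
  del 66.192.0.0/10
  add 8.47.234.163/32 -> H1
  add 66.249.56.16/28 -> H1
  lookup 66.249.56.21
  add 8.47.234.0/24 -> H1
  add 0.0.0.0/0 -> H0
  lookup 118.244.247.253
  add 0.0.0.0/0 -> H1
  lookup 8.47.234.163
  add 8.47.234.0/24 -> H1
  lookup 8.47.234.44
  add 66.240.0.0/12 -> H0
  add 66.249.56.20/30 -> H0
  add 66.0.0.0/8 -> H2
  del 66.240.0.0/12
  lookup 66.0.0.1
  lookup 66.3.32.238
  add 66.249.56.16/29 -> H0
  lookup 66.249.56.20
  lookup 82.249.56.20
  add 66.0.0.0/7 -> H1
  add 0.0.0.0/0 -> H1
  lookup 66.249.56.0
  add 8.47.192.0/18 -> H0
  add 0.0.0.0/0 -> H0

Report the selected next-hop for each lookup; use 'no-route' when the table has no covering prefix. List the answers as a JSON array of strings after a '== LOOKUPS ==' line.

Process each operation:
  + 66.249.56.0/27 (H0) depth=27
  + 66.192.0.0/10 (H2) depth=10
  del 66.192.0.0/10 (clear depth 10)
  + 8.47.234.163/32 (H1) depth=32
  + 66.249.56.16/28 (H1) depth=28
  lookup 66.249.56.21: bits 0100001011111001001110000001 walk d0:-→d1:-→d2:-→d3:-→d4:-→d5:-→d6:-→d7:-→d8:-→d9:-→d10:-→d11:-→d12:-→d13:-→d14:-→d15:-→d16:-→d17:-→d18:-→d19:-→d20:-→d21:-→d22:-→d23:-→d24:-→d25:-→d26:-→d27:H0→d28:H1 -> H1
  + 8.47.234.0/24 (H1) depth=24
  + 0.0.0.0/0 (H0) depth=0
  lookup 118.244.247.253: bits 01 walk d0:H0→d1:-→d2:- -> H0
  + 0.0.0.0/0 (H1) depth=0
  lookup 8.47.234.163: bits 00001000001011111110101010100011 walk d0:H1→d1:-→d2:-→d3:-→d4:-→d5:-→d6:-→d7:-→d8:-→d9:-→d10:-→d11:-→d12:-→d13:-→d14:-→d15:-→d16:-→d17:-→d18:-→d19:-→d20:-→d21:-→d22:-→d23:-→d24:H1→d25:-→d26:-→d27:-→d28:-→d29:-→d30:-→d31:-→d32:H1 -> H1
  + 8.47.234.0/24 (H1) depth=24
  lookup 8.47.234.44: bits 000010000010111111101010 walk d0:H1→d1:-→d2:-→d3:-→d4:-→d5:-→d6:-→d7:-→d8:-→d9:-→d10:-→d11:-→d12:-→d13:-→d14:-→d15:-→d16:-→d17:-→d18:-→d19:-→d20:-→d21:-→d22:-→d23:-→d24:H1 -> H1
  + 66.240.0.0/12 (H0) depth=12
  + 66.249.56.20/30 (H0) depth=30
  + 66.0.0.0/8 (H2) depth=8
  del 66.240.0.0/12 (clear depth 12)
  lookup 66.0.0.1: bits 01000010 walk d0:H1→d1:-→d2:-→d3:-→d4:-→d5:-→d6:-→d7:-→d8:H2 -> H2
  lookup 66.3.32.238: bits 01000010 walk d0:H1→d1:-→d2:-→d3:-→d4:-→d5:-→d6:-→d7:-→d8:H2 -> H2
  + 66.249.56.16/29 (H0) depth=29
  lookup 66.249.56.20: bits 010000101111100100111000000101 walk d0:H1→d1:-→d2:-→d3:-→d4:-→d5:-→d6:-→d7:-→d8:H2→d9:-→d10:-→d11:-→d12:-→d13:-→d14:-→d15:-→d16:-→d17:-→d18:-→d19:-→d20:-→d21:-→d22:-→d23:-→d24:-→d25:-→d26:-→d27:H0→d28:H1→d29:H0→d30:H0 -> H0
  lookup 82.249.56.20: bits 010 walk d0:H1→d1:-→d2:-→d3:- -> H1
  + 66.0.0.0/7 (H1) depth=7
  + 0.0.0.0/0 (H1) depth=0
  lookup 66.249.56.0: bits 010000101111100100111000000 walk d0:H1→d1:-→d2:-→d3:-→d4:-→d5:-→d6:-→d7:H1→d8:H2→d9:-→d10:-→d11:-→d12:-→d13:-→d14:-→d15:-→d16:-→d17:-→d18:-→d19:-→d20:-→d21:-→d22:-→d23:-→d24:-→d25:-→d26:-→d27:H0 -> H0
  + 8.47.192.0/18 (H0) depth=18
  + 0.0.0.0/0 (H0) depth=0

== LOOKUPS ==
["H1","H0","H1","H1","H2","H2","H0","H1","H0"]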